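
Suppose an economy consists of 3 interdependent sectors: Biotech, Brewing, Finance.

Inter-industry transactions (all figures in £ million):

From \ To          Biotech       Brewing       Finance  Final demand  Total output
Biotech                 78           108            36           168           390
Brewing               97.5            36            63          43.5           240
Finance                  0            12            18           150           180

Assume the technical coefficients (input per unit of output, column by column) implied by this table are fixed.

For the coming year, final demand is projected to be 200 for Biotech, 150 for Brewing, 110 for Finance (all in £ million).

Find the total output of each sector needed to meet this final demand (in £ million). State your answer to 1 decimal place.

x_1 = 501.3, x_2 = 383.0, x_3 = 143.5

Technical coefficients a_ij = z_ij / X_j:
  a_11 = 78/390 = 0.20, a_21 = 97.5/390 = 0.25, a_31 = 0/390 = 0.00
  a_12 = 108/240 = 0.45, a_22 = 36/240 = 0.15, a_32 = 12/240 = 0.05
  a_13 = 36/180 = 0.20, a_23 = 63/180 = 0.35, a_33 = 18/180 = 0.10
I − A =
  [   0.80    -0.45    -0.20]
  [  -0.25     0.85    -0.35]
  [   0.00    -0.05     0.90]
Cofactors of I−A, C_ij = (−1)^(i+j)·(minor ij) (rows/columns in the sector order above):
  C_11 = (0.85)(0.90) − (-0.35)(-0.05) = 0.7475
  C_12 = −[(-0.25)(0.90) − (-0.35)(0.00)] = 0.2250
  C_13 = (-0.25)(-0.05) − (0.85)(0.00) = 0.0125
  C_21 = −[(-0.45)(0.90) − (-0.20)(-0.05)] = 0.4150
  C_22 = (0.80)(0.90) − (-0.20)(0.00) = 0.7200
  C_23 = −[(0.80)(-0.05) − (-0.45)(0.00)] = 0.0400
  C_31 = (-0.45)(-0.35) − (-0.20)(0.85) = 0.3275
  C_32 = −[(0.80)(-0.35) − (-0.20)(-0.25)] = 0.3300
  C_33 = (0.80)(0.85) − (-0.45)(-0.25) = 0.5675
det(I−A) = Σ_j (I−A)_1j·C_1j = (0.80)(0.7475) + (-0.45)(0.2250) + (-0.20)(0.0125) = 0.49425
adj(I−A) = Cᵀ =
  [ 0.7475   0.4150   0.3275]
  [ 0.2250   0.7200   0.3300]
  [ 0.0125   0.0400   0.5675]
(I − A)⁻¹ = adj(I−A) / det(I−A) ≈
  [   1.5124     0.8397     0.6626]
  [   0.4552     1.4568     0.6677]
  [   0.0253     0.0809     1.1482]
x = (I − A)⁻¹ d = adj(I−A)·d / det(I−A), with det(I−A) = 0.49425:
  x_1 = (0.7475·200 + 0.4150·150 + 0.3275·110) / 0.49425 = 247.775 / 0.49425 ≈ 501.3
  x_2 = (0.2250·200 + 0.7200·150 + 0.3300·110) / 0.49425 = 189.30 / 0.49425 ≈ 383.0
  x_3 = (0.0125·200 + 0.0400·150 + 0.5675·110) / 0.49425 = 70.925 / 0.49425 ≈ 143.5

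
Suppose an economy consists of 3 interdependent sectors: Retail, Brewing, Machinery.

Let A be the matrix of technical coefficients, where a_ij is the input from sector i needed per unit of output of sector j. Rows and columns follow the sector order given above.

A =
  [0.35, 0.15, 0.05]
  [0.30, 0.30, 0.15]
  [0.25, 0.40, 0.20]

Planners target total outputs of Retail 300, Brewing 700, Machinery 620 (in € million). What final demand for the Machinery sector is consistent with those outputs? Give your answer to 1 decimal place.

d_M = 141.0

I − A =
  [   0.65    -0.15    -0.05]
  [  -0.30     0.70    -0.15]
  [  -0.25    -0.40     0.80]
d = (I − A) x:
  d_R = (+0.65)·300 + (-0.15)·700 + (-0.05)·620 = 59.0
  d_B = (-0.30)·300 + (+0.70)·700 + (-0.15)·620 = 307.0
  d_M = (-0.25)·300 + (-0.40)·700 + (+0.80)·620 = 141.0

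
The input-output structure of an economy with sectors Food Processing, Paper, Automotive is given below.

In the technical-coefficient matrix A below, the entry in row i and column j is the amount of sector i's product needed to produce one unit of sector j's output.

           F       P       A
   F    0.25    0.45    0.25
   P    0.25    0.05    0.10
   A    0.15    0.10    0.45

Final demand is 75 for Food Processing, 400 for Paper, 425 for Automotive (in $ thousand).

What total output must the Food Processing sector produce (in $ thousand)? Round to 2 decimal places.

I − A =
  [   0.75    -0.45    -0.25]
  [  -0.25     0.95    -0.10]
  [  -0.15    -0.10     0.55]
Cofactors of I−A, C_ij = (−1)^(i+j)·(minor ij) (rows/columns in the sector order above):
  C_11 = (0.95)(0.55) − (-0.10)(-0.10) = 0.5125
  C_12 = −[(-0.25)(0.55) − (-0.10)(-0.15)] = 0.1525
  C_13 = (-0.25)(-0.10) − (0.95)(-0.15) = 0.1675
  C_21 = −[(-0.45)(0.55) − (-0.25)(-0.10)] = 0.2725
  C_22 = (0.75)(0.55) − (-0.25)(-0.15) = 0.3750
  C_23 = −[(0.75)(-0.10) − (-0.45)(-0.15)] = 0.1425
  C_31 = (-0.45)(-0.10) − (-0.25)(0.95) = 0.2825
  C_32 = −[(0.75)(-0.10) − (-0.25)(-0.25)] = 0.1375
  C_33 = (0.75)(0.95) − (-0.45)(-0.25) = 0.6000
det(I−A) = Σ_j (I−A)_1j·C_1j = (0.75)(0.5125) + (-0.45)(0.1525) + (-0.25)(0.1675) = 0.273875
adj(I−A) = Cᵀ =
  [ 0.5125   0.2725   0.2825]
  [ 0.1525   0.3750   0.1375]
  [ 0.1675   0.1425   0.6000]
(I − A)⁻¹ = adj(I−A) / det(I−A) ≈
  [   1.8713     0.9950     1.0315]
  [   0.5568     1.3692     0.5021]
  [   0.6116     0.5203     2.1908]
x = (I − A)⁻¹ d = adj(I−A)·d / det(I−A), with det(I−A) = 0.273875:
  x_F = (0.5125·75 + 0.2725·400 + 0.2825·425) / 0.273875 = 267.50 / 0.273875 ≈ 976.72
  x_P = (0.1525·75 + 0.3750·400 + 0.1375·425) / 0.273875 = 219.875 / 0.273875 ≈ 802.83
  x_A = (0.1675·75 + 0.1425·400 + 0.6000·425) / 0.273875 = 324.5625 / 0.273875 ≈ 1185.08

x_F = 976.72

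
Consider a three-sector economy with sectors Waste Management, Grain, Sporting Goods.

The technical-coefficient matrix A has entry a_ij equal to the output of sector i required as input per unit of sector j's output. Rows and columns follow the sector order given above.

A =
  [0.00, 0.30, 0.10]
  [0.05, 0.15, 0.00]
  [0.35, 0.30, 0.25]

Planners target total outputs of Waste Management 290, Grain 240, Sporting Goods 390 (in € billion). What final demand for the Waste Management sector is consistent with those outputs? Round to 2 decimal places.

I − A =
  [   1.00    -0.30    -0.10]
  [  -0.05     0.85     0.00]
  [  -0.35    -0.30     0.75]
d = (I − A) x:
  d_1 = (+1.00)·290 + (-0.30)·240 + (-0.10)·390 = 179.00
  d_2 = (-0.05)·290 + (+0.85)·240 + (+0.00)·390 = 189.50
  d_3 = (-0.35)·290 + (-0.30)·240 + (+0.75)·390 = 119.00

d_1 = 179.00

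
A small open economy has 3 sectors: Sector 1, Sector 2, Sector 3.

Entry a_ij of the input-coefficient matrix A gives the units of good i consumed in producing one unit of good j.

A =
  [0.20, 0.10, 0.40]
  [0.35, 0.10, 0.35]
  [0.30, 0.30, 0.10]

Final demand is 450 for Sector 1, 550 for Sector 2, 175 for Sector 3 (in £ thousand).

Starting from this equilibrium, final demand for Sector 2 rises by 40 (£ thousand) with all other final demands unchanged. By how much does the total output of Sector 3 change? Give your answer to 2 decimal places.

Δx_3 = 29.03

I − A =
  [   0.80    -0.10    -0.40]
  [  -0.35     0.90    -0.35]
  [  -0.30    -0.30     0.90]
Cofactors of I−A, C_ij = (−1)^(i+j)·(minor ij) (rows/columns in the sector order above):
  C_11 = (0.90)(0.90) − (-0.35)(-0.30) = 0.7050
  C_12 = −[(-0.35)(0.90) − (-0.35)(-0.30)] = 0.4200
  C_13 = (-0.35)(-0.30) − (0.90)(-0.30) = 0.3750
  C_21 = −[(-0.10)(0.90) − (-0.40)(-0.30)] = 0.2100
  C_22 = (0.80)(0.90) − (-0.40)(-0.30) = 0.6000
  C_23 = −[(0.80)(-0.30) − (-0.10)(-0.30)] = 0.2700
  C_31 = (-0.10)(-0.35) − (-0.40)(0.90) = 0.3950
  C_32 = −[(0.80)(-0.35) − (-0.40)(-0.35)] = 0.4200
  C_33 = (0.80)(0.90) − (-0.10)(-0.35) = 0.6850
det(I−A) = Σ_j (I−A)_1j·C_1j = (0.80)(0.7050) + (-0.10)(0.4200) + (-0.40)(0.3750) = 0.3720
adj(I−A) = Cᵀ =
  [ 0.7050   0.2100   0.3950]
  [ 0.4200   0.6000   0.4200]
  [ 0.3750   0.2700   0.6850]
(I − A)⁻¹ = adj(I−A) / det(I−A) ≈
  [   1.8952     0.5645     1.0618]
  [   1.1290     1.6129     1.1290]
  [   1.0081     0.7258     1.8414]
Δx = (I − A)⁻¹ Δd with Δd having +40 in the Sector 2 component and 0 elsewhere.
So Δx_3 = L_32 · (+40), where L_32 = adj(I−A)_32 / det(I−A) = 0.2700 / 0.3720.
Δx_3 = 0.2700 × (+40) / 0.3720 = 10.80 / 0.3720 ≈ 29.03.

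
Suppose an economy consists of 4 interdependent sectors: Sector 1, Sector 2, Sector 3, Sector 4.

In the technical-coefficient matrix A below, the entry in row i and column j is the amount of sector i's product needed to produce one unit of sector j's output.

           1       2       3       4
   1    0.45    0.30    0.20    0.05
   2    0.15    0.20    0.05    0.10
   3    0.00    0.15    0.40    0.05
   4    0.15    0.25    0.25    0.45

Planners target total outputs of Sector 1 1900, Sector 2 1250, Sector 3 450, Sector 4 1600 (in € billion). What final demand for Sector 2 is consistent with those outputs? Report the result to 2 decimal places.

d_2 = 532.50

I − A =
  [   0.55    -0.30    -0.20    -0.05]
  [  -0.15     0.80    -0.05    -0.10]
  [   0.00    -0.15     0.60    -0.05]
  [  -0.15    -0.25    -0.25     0.55]
d = (I − A) x:
  d_1 = (+0.55)·1900 + (-0.30)·1250 + (-0.20)·450 + (-0.05)·1600 = 500.00
  d_2 = (-0.15)·1900 + (+0.80)·1250 + (-0.05)·450 + (-0.10)·1600 = 532.50
  d_3 = (+0.00)·1900 + (-0.15)·1250 + (+0.60)·450 + (-0.05)·1600 = 2.50
  d_4 = (-0.15)·1900 + (-0.25)·1250 + (-0.25)·450 + (+0.55)·1600 = 170.00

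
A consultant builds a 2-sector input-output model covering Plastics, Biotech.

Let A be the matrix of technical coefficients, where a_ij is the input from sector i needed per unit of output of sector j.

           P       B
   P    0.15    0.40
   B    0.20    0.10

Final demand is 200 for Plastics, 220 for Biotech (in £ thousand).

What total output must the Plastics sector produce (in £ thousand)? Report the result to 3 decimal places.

I − A =
  [   0.85    -0.40]
  [  -0.20     0.90]
det(I−A) = (0.85)(0.90) − (-0.40)(-0.20) = 0.6850
adj(I−A) = [[0.90, 0.40], [0.20, 0.85]]
(I − A)⁻¹ = adj(I−A) / det(I−A) ≈
  [   1.3139     0.5839]
  [   0.2920     1.2409]
x = (I − A)⁻¹ d = adj(I−A)·d / det(I−A), with det(I−A) = 0.6850:
  x_P = (0.90·200 + 0.40·220) / 0.6850 = 268.00 / 0.6850 ≈ 391.241
  x_B = (0.20·200 + 0.85·220) / 0.6850 = 227.00 / 0.6850 ≈ 331.387

x_P = 391.241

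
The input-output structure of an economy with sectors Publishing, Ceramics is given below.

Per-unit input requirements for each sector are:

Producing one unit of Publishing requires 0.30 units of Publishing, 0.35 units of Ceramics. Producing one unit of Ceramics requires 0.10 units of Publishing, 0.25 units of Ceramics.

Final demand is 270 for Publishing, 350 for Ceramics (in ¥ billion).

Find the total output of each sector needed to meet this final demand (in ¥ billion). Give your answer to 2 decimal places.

I − A =
  [   0.70    -0.10]
  [  -0.35     0.75]
det(I−A) = (0.70)(0.75) − (-0.10)(-0.35) = 0.4900
adj(I−A) = [[0.75, 0.10], [0.35, 0.70]]
(I − A)⁻¹ = adj(I−A) / det(I−A) ≈
  [   1.5306     0.2041]
  [   0.7143     1.4286]
x = (I − A)⁻¹ d = adj(I−A)·d / det(I−A), with det(I−A) = 0.4900:
  x_P = (0.75·270 + 0.10·350) / 0.4900 = 237.50 / 0.4900 ≈ 484.69
  x_C = (0.35·270 + 0.70·350) / 0.4900 = 339.50 / 0.4900 ≈ 692.86

x_P = 484.69, x_C = 692.86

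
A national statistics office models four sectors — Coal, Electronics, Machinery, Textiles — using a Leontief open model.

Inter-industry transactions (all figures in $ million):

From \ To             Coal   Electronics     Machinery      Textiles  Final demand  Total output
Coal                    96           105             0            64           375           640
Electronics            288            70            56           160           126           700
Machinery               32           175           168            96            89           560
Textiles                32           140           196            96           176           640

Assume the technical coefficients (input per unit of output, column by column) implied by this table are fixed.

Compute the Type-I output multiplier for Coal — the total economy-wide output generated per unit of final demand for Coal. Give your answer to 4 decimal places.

Technical coefficients a_ij = z_ij / X_j:
  a_CC = 96/640 = 0.15, a_EC = 288/640 = 0.45, a_MC = 32/640 = 0.05, a_TC = 32/640 = 0.05
  a_CE = 105/700 = 0.15, a_EE = 70/700 = 0.10, a_ME = 175/700 = 0.25, a_TE = 140/700 = 0.20
  a_CM = 0/560 = 0.00, a_EM = 56/560 = 0.10, a_MM = 168/560 = 0.30, a_TM = 196/560 = 0.35
  a_CT = 64/640 = 0.10, a_ET = 160/640 = 0.25, a_MT = 96/640 = 0.15, a_TT = 96/640 = 0.15
I − A =
  [   0.85    -0.15     0.00    -0.10]
  [  -0.45     0.90    -0.10    -0.25]
  [  -0.05    -0.25     0.70    -0.15]
  [  -0.05    -0.20    -0.35     0.85]
Compute the cofactors C_ij = (−1)^(i+j)·(3×3 minor ij) of I−A; the adjugate is their transpose:
adj(I−A) = Cᵀ =
  [ 0.407125   0.104125   0.059375   0.089000]
  [ 0.262250   0.455875   0.161875   0.193500]
  [ 0.154750   0.213375   0.535000   0.175375]
  [ 0.149375   0.201250   0.261875   0.466250]
det(I−A) = Σ_j (I−A)_1j·C_1j = (0.85)(0.407125) + (-0.15)(0.262250) + (0.00)(0.154750) + (-0.10)(0.149375) = 0.29178125
(I − A)⁻¹ = adj(I−A) / det(I−A) ≈
  [   1.39531     0.35686     0.20349     0.30502]
  [   0.89879     1.56239     0.55478     0.66317]
  [   0.53036     0.73128     1.83357     0.60105]
  [   0.51194     0.68973     0.89750     1.59794]
The output multiplier for sector j is the column-j sum of the Leontief inverse (I − A)⁻¹ = adj(I−A) / det(I−A).
Column C of adj(I−A): (0.407125, 0.262250, 0.154750, 0.149375); det(I−A) = 0.29178125.
m_C = (0.407125 + 0.262250 + 0.154750 + 0.149375) / 0.29178125 = 0.9735 / 0.29178125 ≈ 3.3364.

m_C = 3.3364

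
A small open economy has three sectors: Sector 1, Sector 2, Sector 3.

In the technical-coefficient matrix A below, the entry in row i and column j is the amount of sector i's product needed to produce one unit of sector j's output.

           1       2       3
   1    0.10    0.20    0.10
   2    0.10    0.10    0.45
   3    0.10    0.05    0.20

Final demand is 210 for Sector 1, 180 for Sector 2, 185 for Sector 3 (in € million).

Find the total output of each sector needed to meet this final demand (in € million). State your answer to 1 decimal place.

x_1 = 353.1, x_2 = 389.1, x_3 = 299.7

I − A =
  [   0.90    -0.20    -0.10]
  [  -0.10     0.90    -0.45]
  [  -0.10    -0.05     0.80]
Cofactors of I−A, C_ij = (−1)^(i+j)·(minor ij) (rows/columns in the sector order above):
  C_11 = (0.90)(0.80) − (-0.45)(-0.05) = 0.6975
  C_12 = −[(-0.10)(0.80) − (-0.45)(-0.10)] = 0.1250
  C_13 = (-0.10)(-0.05) − (0.90)(-0.10) = 0.0950
  C_21 = −[(-0.20)(0.80) − (-0.10)(-0.05)] = 0.1650
  C_22 = (0.90)(0.80) − (-0.10)(-0.10) = 0.7100
  C_23 = −[(0.90)(-0.05) − (-0.20)(-0.10)] = 0.0650
  C_31 = (-0.20)(-0.45) − (-0.10)(0.90) = 0.1800
  C_32 = −[(0.90)(-0.45) − (-0.10)(-0.10)] = 0.4150
  C_33 = (0.90)(0.90) − (-0.20)(-0.10) = 0.7900
det(I−A) = Σ_j (I−A)_1j·C_1j = (0.90)(0.6975) + (-0.20)(0.1250) + (-0.10)(0.0950) = 0.59325
adj(I−A) = Cᵀ =
  [ 0.6975   0.1650   0.1800]
  [ 0.1250   0.7100   0.4150]
  [ 0.0950   0.0650   0.7900]
(I − A)⁻¹ = adj(I−A) / det(I−A) ≈
  [   1.1757     0.2781     0.3034]
  [   0.2107     1.1968     0.6995]
  [   0.1601     0.1096     1.3316]
x = (I − A)⁻¹ d = adj(I−A)·d / det(I−A), with det(I−A) = 0.59325:
  x_1 = (0.6975·210 + 0.1650·180 + 0.1800·185) / 0.59325 = 209.475 / 0.59325 ≈ 353.1
  x_2 = (0.1250·210 + 0.7100·180 + 0.4150·185) / 0.59325 = 230.825 / 0.59325 ≈ 389.1
  x_3 = (0.0950·210 + 0.0650·180 + 0.7900·185) / 0.59325 = 177.80 / 0.59325 ≈ 299.7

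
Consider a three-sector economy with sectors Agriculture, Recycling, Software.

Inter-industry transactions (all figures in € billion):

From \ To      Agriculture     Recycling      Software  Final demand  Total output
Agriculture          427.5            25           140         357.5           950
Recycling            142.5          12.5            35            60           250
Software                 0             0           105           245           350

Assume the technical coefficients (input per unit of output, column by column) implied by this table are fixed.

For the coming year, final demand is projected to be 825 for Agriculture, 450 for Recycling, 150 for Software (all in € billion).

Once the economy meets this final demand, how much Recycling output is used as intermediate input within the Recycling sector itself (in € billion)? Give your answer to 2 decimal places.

Technical coefficients a_ij = z_ij / X_j:
  a_11 = 427.5/950 = 0.45, a_21 = 142.5/950 = 0.15, a_31 = 0/950 = 0.00
  a_12 = 25/250 = 0.10, a_22 = 12.5/250 = 0.05, a_32 = 0/250 = 0.00
  a_13 = 140/350 = 0.40, a_23 = 35/350 = 0.10, a_33 = 105/350 = 0.30
I − A =
  [   0.55    -0.10    -0.40]
  [  -0.15     0.95    -0.10]
  [   0.00     0.00     0.70]
Cofactors of I−A, C_ij = (−1)^(i+j)·(minor ij) (rows/columns in the sector order above):
  C_11 = (0.95)(0.70) − (-0.10)(0.00) = 0.6650
  C_12 = −[(-0.15)(0.70) − (-0.10)(0.00)] = 0.1050
  C_13 = (-0.15)(0.00) − (0.95)(0.00) = 0.0000
  C_21 = −[(-0.10)(0.70) − (-0.40)(0.00)] = 0.0700
  C_22 = (0.55)(0.70) − (-0.40)(0.00) = 0.3850
  C_23 = −[(0.55)(0.00) − (-0.10)(0.00)] = 0.0000
  C_31 = (-0.10)(-0.10) − (-0.40)(0.95) = 0.3900
  C_32 = −[(0.55)(-0.10) − (-0.40)(-0.15)] = 0.1150
  C_33 = (0.55)(0.95) − (-0.10)(-0.15) = 0.5075
det(I−A) = Σ_j (I−A)_1j·C_1j = (0.55)(0.6650) + (-0.10)(0.1050) + (-0.40)(0.0000) = 0.35525
adj(I−A) = Cᵀ =
  [ 0.6650   0.0700   0.3900]
  [ 0.1050   0.3850   0.1150]
  [ 0.0000   0.0000   0.5075]
(I − A)⁻¹ = adj(I−A) / det(I−A) ≈
  [   1.8719     0.1970     1.0978]
  [   0.2956     1.0837     0.3237]
  [   0.0000     0.0000     1.4286]
First solve x = (I − A)⁻¹ d = adj(I−A)·d / det(I−A); in particular x_2 = (0.1050·825 + 0.3850·450 + 0.1150·150) / 0.35525 = 277.125 / 0.35525 ≈ 780.0844.
Intermediate flow from 2 to 2: z_22 = a_22 · x_2 = 0.05 × 277.125 / 0.35525 = 13.85625 / 0.35525 ≈ 39.00.

z_22 = 39.00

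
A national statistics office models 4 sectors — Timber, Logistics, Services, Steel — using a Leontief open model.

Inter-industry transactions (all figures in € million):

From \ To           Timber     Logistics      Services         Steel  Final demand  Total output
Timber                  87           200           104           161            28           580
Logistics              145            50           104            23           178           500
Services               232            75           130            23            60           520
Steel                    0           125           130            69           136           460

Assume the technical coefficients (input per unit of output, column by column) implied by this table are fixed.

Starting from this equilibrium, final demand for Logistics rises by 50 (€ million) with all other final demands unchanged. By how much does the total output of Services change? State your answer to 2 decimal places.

Δx_3 = 63.69

Technical coefficients a_ij = z_ij / X_j:
  a_11 = 87/580 = 0.15, a_21 = 145/580 = 0.25, a_31 = 232/580 = 0.40, a_41 = 0/580 = 0.00
  a_12 = 200/500 = 0.40, a_22 = 50/500 = 0.10, a_32 = 75/500 = 0.15, a_42 = 125/500 = 0.25
  a_13 = 104/520 = 0.20, a_23 = 104/520 = 0.20, a_33 = 130/520 = 0.25, a_43 = 130/520 = 0.25
  a_14 = 161/460 = 0.35, a_24 = 23/460 = 0.05, a_34 = 23/460 = 0.05, a_44 = 69/460 = 0.15
I − A =
  [   0.85    -0.40    -0.20    -0.35]
  [  -0.25     0.90    -0.20    -0.05]
  [  -0.40    -0.15     0.75    -0.05]
  [   0.00    -0.25    -0.25     0.85]
Compute the cofactors C_ij = (−1)^(i+j)·(3×3 minor ij) of I−A; the adjugate is their transpose:
adj(I−A) = Cᵀ =
  [ 0.52325   0.35675   0.31975   0.25525]
  [ 0.22925   0.42825   0.21950   0.13250]
  [ 0.33600   0.29000   0.53275   0.18675]
  [ 0.16625   0.21125   0.22125   0.36175]
det(I−A) = Σ_j (I−A)_1j·C_1j = (0.85)(0.52325) + (-0.40)(0.22925) + (-0.20)(0.33600) + (-0.35)(0.16625) = 0.227675
(I − A)⁻¹ = adj(I−A) / det(I−A) ≈
  [   2.2982     1.5669     1.4044     1.1211]
  [   1.0069     1.8810     0.9641     0.5820]
  [   1.4758     1.2737     2.3400     0.8202]
  [   0.7302     0.9279     0.9718     1.5889]
Δx = (I − A)⁻¹ Δd with Δd having +50 in the Logistics component and 0 elsewhere.
So Δx_3 = L_32 · (+50), where L_32 = adj(I−A)_32 / det(I−A) = 0.29000 / 0.227675.
Δx_3 = 0.29000 × (+50) / 0.227675 = 14.50 / 0.227675 ≈ 63.69.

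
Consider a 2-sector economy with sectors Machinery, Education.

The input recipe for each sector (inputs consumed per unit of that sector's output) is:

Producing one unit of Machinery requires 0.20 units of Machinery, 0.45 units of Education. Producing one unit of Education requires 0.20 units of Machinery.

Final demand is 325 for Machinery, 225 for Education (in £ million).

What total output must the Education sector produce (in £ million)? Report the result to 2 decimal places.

I − A =
  [   0.80    -0.20]
  [  -0.45     1.00]
det(I−A) = (0.80)(1.00) − (-0.20)(-0.45) = 0.7100
adj(I−A) = [[1.00, 0.20], [0.45, 0.80]]
(I − A)⁻¹ = adj(I−A) / det(I−A) ≈
  [   1.4085     0.2817]
  [   0.6338     1.1268]
x = (I − A)⁻¹ d = adj(I−A)·d / det(I−A), with det(I−A) = 0.7100:
  x_1 = (1.00·325 + 0.20·225) / 0.7100 = 370.00 / 0.7100 ≈ 521.13
  x_2 = (0.45·325 + 0.80·225) / 0.7100 = 326.25 / 0.7100 ≈ 459.51

x_2 = 459.51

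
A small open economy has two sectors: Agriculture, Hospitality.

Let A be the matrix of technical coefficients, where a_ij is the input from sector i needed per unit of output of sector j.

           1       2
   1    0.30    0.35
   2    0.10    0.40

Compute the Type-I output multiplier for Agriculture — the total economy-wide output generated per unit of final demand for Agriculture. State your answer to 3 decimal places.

m_1 = 1.818

I − A =
  [   0.70    -0.35]
  [  -0.10     0.60]
det(I−A) = (0.70)(0.60) − (-0.35)(-0.10) = 0.3850
adj(I−A) = [[0.60, 0.35], [0.10, 0.70]]
(I − A)⁻¹ = adj(I−A) / det(I−A) ≈
  [   1.5584     0.9091]
  [   0.2597     1.8182]
The output multiplier for sector j is the column-j sum of the Leontief inverse (I − A)⁻¹ = adj(I−A) / det(I−A).
Column 1 of adj(I−A): (0.60, 0.10); det(I−A) = 0.3850.
m_1 = (0.60 + 0.10) / 0.3850 = 0.70 / 0.3850 ≈ 1.818.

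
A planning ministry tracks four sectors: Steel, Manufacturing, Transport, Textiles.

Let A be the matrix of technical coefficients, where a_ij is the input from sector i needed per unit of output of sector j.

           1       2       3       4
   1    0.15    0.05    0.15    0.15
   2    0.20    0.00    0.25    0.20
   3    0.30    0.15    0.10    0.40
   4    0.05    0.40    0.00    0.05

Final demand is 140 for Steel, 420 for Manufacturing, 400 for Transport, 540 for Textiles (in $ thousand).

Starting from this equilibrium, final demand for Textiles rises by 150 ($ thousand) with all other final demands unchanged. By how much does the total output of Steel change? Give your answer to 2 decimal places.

Δx_1 = 60.52

I − A =
  [   0.85    -0.05    -0.15    -0.15]
  [  -0.20     1.00    -0.25    -0.20]
  [  -0.30    -0.15     0.90    -0.40]
  [  -0.05    -0.40     0.00     0.95]
Compute the cofactors C_ij = (−1)^(i+j)·(3×3 minor ij) of I−A; the adjugate is their transpose:
adj(I−A) = Cᵀ =
  [ 0.707375   0.142125   0.157375   0.207875]
  [ 0.256250   0.674250   0.230000   0.279250]
  [ 0.343000   0.289250   0.710000   0.414000]
  [ 0.145125   0.291375   0.105125   0.670875]
det(I−A) = Σ_j (I−A)_1j·C_1j = (0.85)(0.707375) + (-0.05)(0.256250) + (-0.15)(0.343000) + (-0.15)(0.145125) = 0.5152375
(I − A)⁻¹ = adj(I−A) / det(I−A) ≈
  [   1.3729     0.2758     0.3054     0.4035]
  [   0.4973     1.3086     0.4464     0.5420]
  [   0.6657     0.5614     1.3780     0.8035]
  [   0.2817     0.5655     0.2040     1.3021]
Δx = (I − A)⁻¹ Δd with Δd having +150 in the Textiles component and 0 elsewhere.
So Δx_1 = L_14 · (+150), where L_14 = adj(I−A)_14 / det(I−A) = 0.207875 / 0.5152375.
Δx_1 = 0.207875 × (+150) / 0.5152375 = 31.18125 / 0.5152375 ≈ 60.52.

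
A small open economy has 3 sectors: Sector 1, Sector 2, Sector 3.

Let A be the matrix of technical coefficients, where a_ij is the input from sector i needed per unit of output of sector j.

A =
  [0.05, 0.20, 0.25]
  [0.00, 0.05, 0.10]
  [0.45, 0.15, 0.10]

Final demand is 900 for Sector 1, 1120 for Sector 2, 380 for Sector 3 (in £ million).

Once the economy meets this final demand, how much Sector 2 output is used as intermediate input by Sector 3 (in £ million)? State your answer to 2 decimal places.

z_23 = 144.86

I − A =
  [   0.95    -0.20    -0.25]
  [   0.00     0.95    -0.10]
  [  -0.45    -0.15     0.90]
Cofactors of I−A, C_ij = (−1)^(i+j)·(minor ij) (rows/columns in the sector order above):
  C_11 = (0.95)(0.90) − (-0.10)(-0.15) = 0.8400
  C_12 = −[(0.00)(0.90) − (-0.10)(-0.45)] = 0.0450
  C_13 = (0.00)(-0.15) − (0.95)(-0.45) = 0.4275
  C_21 = −[(-0.20)(0.90) − (-0.25)(-0.15)] = 0.2175
  C_22 = (0.95)(0.90) − (-0.25)(-0.45) = 0.7425
  C_23 = −[(0.95)(-0.15) − (-0.20)(-0.45)] = 0.2325
  C_31 = (-0.20)(-0.10) − (-0.25)(0.95) = 0.2575
  C_32 = −[(0.95)(-0.10) − (-0.25)(0.00)] = 0.0950
  C_33 = (0.95)(0.95) − (-0.20)(0.00) = 0.9025
det(I−A) = Σ_j (I−A)_1j·C_1j = (0.95)(0.8400) + (-0.20)(0.0450) + (-0.25)(0.4275) = 0.682125
adj(I−A) = Cᵀ =
  [ 0.8400   0.2175   0.2575]
  [ 0.0450   0.7425   0.0950]
  [ 0.4275   0.2325   0.9025]
(I − A)⁻¹ = adj(I−A) / det(I−A) ≈
  [   1.2314     0.3189     0.3775]
  [   0.0660     1.0885     0.1393]
  [   0.6267     0.3408     1.3231]
First solve x = (I − A)⁻¹ d = adj(I−A)·d / det(I−A); in particular x_3 = (0.4275·900 + 0.2325·1120 + 0.9025·380) / 0.682125 = 988.10 / 0.682125 ≈ 1448.5615.
Intermediate flow from 2 to 3: z_23 = a_23 · x_3 = 0.10 × 988.10 / 0.682125 = 98.81 / 0.682125 ≈ 144.86.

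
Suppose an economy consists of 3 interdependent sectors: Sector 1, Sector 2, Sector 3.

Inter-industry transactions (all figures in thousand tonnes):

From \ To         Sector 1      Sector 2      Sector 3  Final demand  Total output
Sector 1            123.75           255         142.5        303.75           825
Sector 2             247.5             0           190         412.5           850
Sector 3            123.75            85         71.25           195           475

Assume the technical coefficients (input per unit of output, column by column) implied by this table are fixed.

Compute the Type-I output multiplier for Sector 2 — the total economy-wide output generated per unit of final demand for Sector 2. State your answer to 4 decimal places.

m_2 = 2.0231

Technical coefficients a_ij = z_ij / X_j:
  a_11 = 123.75/825 = 0.15, a_21 = 247.5/825 = 0.30, a_31 = 123.75/825 = 0.15
  a_12 = 255/850 = 0.30, a_22 = 0/850 = 0.00, a_32 = 85/850 = 0.10
  a_13 = 142.5/475 = 0.30, a_23 = 190/475 = 0.40, a_33 = 71.25/475 = 0.15
I − A =
  [   0.85    -0.30    -0.30]
  [  -0.30     1.00    -0.40]
  [  -0.15    -0.10     0.85]
Cofactors of I−A, C_ij = (−1)^(i+j)·(minor ij) (rows/columns in the sector order above):
  C_11 = (1.00)(0.85) − (-0.40)(-0.10) = 0.8100
  C_12 = −[(-0.30)(0.85) − (-0.40)(-0.15)] = 0.3150
  C_13 = (-0.30)(-0.10) − (1.00)(-0.15) = 0.1800
  C_21 = −[(-0.30)(0.85) − (-0.30)(-0.10)] = 0.2850
  C_22 = (0.85)(0.85) − (-0.30)(-0.15) = 0.6775
  C_23 = −[(0.85)(-0.10) − (-0.30)(-0.15)] = 0.1300
  C_31 = (-0.30)(-0.40) − (-0.30)(1.00) = 0.4200
  C_32 = −[(0.85)(-0.40) − (-0.30)(-0.30)] = 0.4300
  C_33 = (0.85)(1.00) − (-0.30)(-0.30) = 0.7600
det(I−A) = Σ_j (I−A)_1j·C_1j = (0.85)(0.8100) + (-0.30)(0.3150) + (-0.30)(0.1800) = 0.5400
adj(I−A) = Cᵀ =
  [ 0.8100   0.2850   0.4200]
  [ 0.3150   0.6775   0.4300]
  [ 0.1800   0.1300   0.7600]
(I − A)⁻¹ = adj(I−A) / det(I−A) ≈
  [   1.50000     0.52778     0.77778]
  [   0.58333     1.25463     0.79630]
  [   0.33333     0.24074     1.40741]
The output multiplier for sector j is the column-j sum of the Leontief inverse (I − A)⁻¹ = adj(I−A) / det(I−A).
Column 2 of adj(I−A): (0.2850, 0.6775, 0.1300); det(I−A) = 0.5400.
m_2 = (0.2850 + 0.6775 + 0.1300) / 0.5400 = 1.0925 / 0.5400 ≈ 2.0231.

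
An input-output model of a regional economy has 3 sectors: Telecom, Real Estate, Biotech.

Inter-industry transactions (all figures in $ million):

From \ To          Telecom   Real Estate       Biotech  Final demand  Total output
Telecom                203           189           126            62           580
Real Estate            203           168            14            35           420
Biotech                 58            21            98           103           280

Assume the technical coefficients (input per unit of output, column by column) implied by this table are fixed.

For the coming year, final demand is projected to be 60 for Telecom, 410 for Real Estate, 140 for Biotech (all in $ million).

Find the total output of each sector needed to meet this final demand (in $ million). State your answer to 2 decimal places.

Technical coefficients a_ij = z_ij / X_j:
  a_TT = 203/580 = 0.35, a_RT = 203/580 = 0.35, a_BT = 58/580 = 0.10
  a_TR = 189/420 = 0.45, a_RR = 168/420 = 0.40, a_BR = 21/420 = 0.05
  a_TB = 126/280 = 0.45, a_RB = 14/280 = 0.05, a_BB = 98/280 = 0.35
I − A =
  [   0.65    -0.45    -0.45]
  [  -0.35     0.60    -0.05]
  [  -0.10    -0.05     0.65]
Cofactors of I−A, C_ij = (−1)^(i+j)·(minor ij) (rows/columns in the sector order above):
  C_11 = (0.60)(0.65) − (-0.05)(-0.05) = 0.3875
  C_12 = −[(-0.35)(0.65) − (-0.05)(-0.10)] = 0.2325
  C_13 = (-0.35)(-0.05) − (0.60)(-0.10) = 0.0775
  C_21 = −[(-0.45)(0.65) − (-0.45)(-0.05)] = 0.3150
  C_22 = (0.65)(0.65) − (-0.45)(-0.10) = 0.3775
  C_23 = −[(0.65)(-0.05) − (-0.45)(-0.10)] = 0.0775
  C_31 = (-0.45)(-0.05) − (-0.45)(0.60) = 0.2925
  C_32 = −[(0.65)(-0.05) − (-0.45)(-0.35)] = 0.1900
  C_33 = (0.65)(0.60) − (-0.45)(-0.35) = 0.2325
det(I−A) = Σ_j (I−A)_1j·C_1j = (0.65)(0.3875) + (-0.45)(0.2325) + (-0.45)(0.0775) = 0.112375
adj(I−A) = Cᵀ =
  [ 0.3875   0.3150   0.2925]
  [ 0.2325   0.3775   0.1900]
  [ 0.0775   0.0775   0.2325]
(I − A)⁻¹ = adj(I−A) / det(I−A) ≈
  [   3.4483     2.8031     2.6029]
  [   2.0690     3.3593     1.6908]
  [   0.6897     0.6897     2.0690]
x = (I − A)⁻¹ d = adj(I−A)·d / det(I−A), with det(I−A) = 0.112375:
  x_T = (0.3875·60 + 0.3150·410 + 0.2925·140) / 0.112375 = 193.35 / 0.112375 ≈ 1720.58
  x_R = (0.2325·60 + 0.3775·410 + 0.1900·140) / 0.112375 = 195.325 / 0.112375 ≈ 1738.15
  x_B = (0.0775·60 + 0.0775·410 + 0.2325·140) / 0.112375 = 68.975 / 0.112375 ≈ 613.79

x_T = 1720.58, x_R = 1738.15, x_B = 613.79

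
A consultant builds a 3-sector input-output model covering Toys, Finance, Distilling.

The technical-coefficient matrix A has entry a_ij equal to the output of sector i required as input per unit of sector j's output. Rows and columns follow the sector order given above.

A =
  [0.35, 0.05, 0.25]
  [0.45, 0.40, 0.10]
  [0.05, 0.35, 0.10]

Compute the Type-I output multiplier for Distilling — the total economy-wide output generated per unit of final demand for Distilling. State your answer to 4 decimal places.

m_3 = 2.6833

I − A =
  [   0.65    -0.05    -0.25]
  [  -0.45     0.60    -0.10]
  [  -0.05    -0.35     0.90]
Cofactors of I−A, C_ij = (−1)^(i+j)·(minor ij) (rows/columns in the sector order above):
  C_11 = (0.60)(0.90) − (-0.10)(-0.35) = 0.5050
  C_12 = −[(-0.45)(0.90) − (-0.10)(-0.05)] = 0.4100
  C_13 = (-0.45)(-0.35) − (0.60)(-0.05) = 0.1875
  C_21 = −[(-0.05)(0.90) − (-0.25)(-0.35)] = 0.1325
  C_22 = (0.65)(0.90) − (-0.25)(-0.05) = 0.5725
  C_23 = −[(0.65)(-0.35) − (-0.05)(-0.05)] = 0.2300
  C_31 = (-0.05)(-0.10) − (-0.25)(0.60) = 0.1550
  C_32 = −[(0.65)(-0.10) − (-0.25)(-0.45)] = 0.1775
  C_33 = (0.65)(0.60) − (-0.05)(-0.45) = 0.3675
det(I−A) = Σ_j (I−A)_1j·C_1j = (0.65)(0.5050) + (-0.05)(0.4100) + (-0.25)(0.1875) = 0.260875
adj(I−A) = Cᵀ =
  [ 0.5050   0.1325   0.1550]
  [ 0.4100   0.5725   0.1775]
  [ 0.1875   0.2300   0.3675]
(I − A)⁻¹ = adj(I−A) / det(I−A) ≈
  [   1.93579     0.50791     0.59415]
  [   1.57163     2.19454     0.68040]
  [   0.71874     0.88165     1.40872]
The output multiplier for sector j is the column-j sum of the Leontief inverse (I − A)⁻¹ = adj(I−A) / det(I−A).
Column 3 of adj(I−A): (0.1550, 0.1775, 0.3675); det(I−A) = 0.260875.
m_3 = (0.1550 + 0.1775 + 0.3675) / 0.260875 = 0.70 / 0.260875 ≈ 2.6833.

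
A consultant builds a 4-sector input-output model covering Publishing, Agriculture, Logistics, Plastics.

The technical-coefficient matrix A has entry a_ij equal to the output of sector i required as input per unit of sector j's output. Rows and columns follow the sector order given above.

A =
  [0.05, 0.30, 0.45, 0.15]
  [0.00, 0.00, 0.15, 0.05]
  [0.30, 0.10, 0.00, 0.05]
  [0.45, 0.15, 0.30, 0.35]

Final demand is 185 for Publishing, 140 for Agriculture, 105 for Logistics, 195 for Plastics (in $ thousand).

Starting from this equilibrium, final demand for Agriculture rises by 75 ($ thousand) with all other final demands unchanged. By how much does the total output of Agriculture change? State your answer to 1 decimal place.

Δx_2 = 82.1

I − A =
  [   0.95    -0.30    -0.45    -0.15]
  [   0.00     1.00    -0.15    -0.05]
  [  -0.30    -0.10     1.00    -0.05]
  [  -0.45    -0.15    -0.30     0.65]
Compute the cofactors C_ij = (−1)^(i+j)·(3×3 minor ij) of I−A; the adjugate is their transpose:
adj(I−A) = Cᵀ =
  [ 0.615125   0.250125   0.371250   0.189750]
  [ 0.059625   0.424375   0.106875   0.054625]
  [ 0.217500   0.134125   0.536125   0.101750]
  [ 0.540000   0.333000   0.529125   0.787250]
det(I−A) = Σ_j (I−A)_1j·C_1j = (0.95)(0.615125) + (-0.30)(0.059625) + (-0.45)(0.217500) + (-0.15)(0.540000) = 0.38760625
(I − A)⁻¹ = adj(I−A) / det(I−A) ≈
  [   1.5870     0.6453     0.9578     0.4895]
  [   0.1538     1.0949     0.2757     0.1409]
  [   0.5611     0.3460     1.3832     0.2625]
  [   1.3932     0.8591     1.3651     2.0311]
Δx = (I − A)⁻¹ Δd with Δd having +75 in the Agriculture component and 0 elsewhere.
So Δx_2 = L_22 · (+75), where L_22 = adj(I−A)_22 / det(I−A) = 0.424375 / 0.38760625.
Δx_2 = 0.424375 × (+75) / 0.38760625 = 31.828125 / 0.38760625 ≈ 82.1.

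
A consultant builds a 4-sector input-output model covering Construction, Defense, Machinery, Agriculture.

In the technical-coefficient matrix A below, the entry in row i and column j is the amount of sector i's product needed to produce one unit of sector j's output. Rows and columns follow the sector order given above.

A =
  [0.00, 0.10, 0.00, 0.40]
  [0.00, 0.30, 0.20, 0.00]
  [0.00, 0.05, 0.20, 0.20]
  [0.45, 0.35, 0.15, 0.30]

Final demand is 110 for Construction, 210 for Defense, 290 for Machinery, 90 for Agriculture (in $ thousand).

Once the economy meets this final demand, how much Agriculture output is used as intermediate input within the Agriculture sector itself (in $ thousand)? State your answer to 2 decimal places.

z_44 = 238.39

I − A =
  [   1.00    -0.10     0.00    -0.40]
  [   0.00     0.70    -0.20     0.00]
  [   0.00    -0.05     0.80    -0.20]
  [  -0.45    -0.35    -0.15     0.70]
Compute the cofactors C_ij = (−1)^(i+j)·(3×3 minor ij) of I−A; the adjugate is their transpose:
adj(I−A) = Cᵀ =
  [ 0.3500   0.1680   0.0840   0.2240]
  [ 0.0180   0.3860   0.1040   0.0400]
  [ 0.0630   0.1050   0.3640   0.1400]
  [ 0.2475   0.3235   0.1840   0.5500]
det(I−A) = Σ_j (I−A)_1j·C_1j = (1.00)(0.3500) + (-0.10)(0.0180) + (0.00)(0.0630) + (-0.40)(0.2475) = 0.2492
(I − A)⁻¹ = adj(I−A) / det(I−A) ≈
  [   1.4045     0.6742     0.3371     0.8989]
  [   0.0722     1.5490     0.4173     0.1605]
  [   0.2528     0.4213     1.4607     0.5618]
  [   0.9932     1.2982     0.7384     2.2071]
First solve x = (I − A)⁻¹ d = adj(I−A)·d / det(I−A); in particular x_4 = (0.2475·110 + 0.3235·210 + 0.1840·290 + 0.5500·90) / 0.2492 = 198.02 / 0.2492 ≈ 794.6228.
Intermediate flow from 4 to 4: z_44 = a_44 · x_4 = 0.30 × 198.02 / 0.2492 = 59.406 / 0.2492 ≈ 238.39.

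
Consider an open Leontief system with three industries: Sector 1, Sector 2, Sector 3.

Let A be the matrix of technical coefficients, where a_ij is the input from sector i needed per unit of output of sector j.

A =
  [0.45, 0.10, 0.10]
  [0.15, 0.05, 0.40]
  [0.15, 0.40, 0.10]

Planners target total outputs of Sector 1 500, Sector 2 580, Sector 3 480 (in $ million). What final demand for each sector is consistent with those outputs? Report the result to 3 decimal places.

I − A =
  [   0.55    -0.10    -0.10]
  [  -0.15     0.95    -0.40]
  [  -0.15    -0.40     0.90]
d = (I − A) x:
  d_1 = (+0.55)·500 + (-0.10)·580 + (-0.10)·480 = 169.000
  d_2 = (-0.15)·500 + (+0.95)·580 + (-0.40)·480 = 284.000
  d_3 = (-0.15)·500 + (-0.40)·580 + (+0.90)·480 = 125.000

d_1 = 169.000, d_2 = 284.000, d_3 = 125.000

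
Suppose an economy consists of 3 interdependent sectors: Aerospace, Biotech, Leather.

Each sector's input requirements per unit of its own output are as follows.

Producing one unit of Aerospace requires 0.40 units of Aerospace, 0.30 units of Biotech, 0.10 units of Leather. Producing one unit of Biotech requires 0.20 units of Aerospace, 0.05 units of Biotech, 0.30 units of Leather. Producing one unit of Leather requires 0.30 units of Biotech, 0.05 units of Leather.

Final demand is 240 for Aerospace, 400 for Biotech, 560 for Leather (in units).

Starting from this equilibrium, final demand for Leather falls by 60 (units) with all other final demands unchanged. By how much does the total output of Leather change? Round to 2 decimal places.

I − A =
  [   0.60    -0.20     0.00]
  [  -0.30     0.95    -0.30]
  [  -0.10    -0.30     0.95]
Cofactors of I−A, C_ij = (−1)^(i+j)·(minor ij) (rows/columns in the sector order above):
  C_11 = (0.95)(0.95) − (-0.30)(-0.30) = 0.8125
  C_12 = −[(-0.30)(0.95) − (-0.30)(-0.10)] = 0.3150
  C_13 = (-0.30)(-0.30) − (0.95)(-0.10) = 0.1850
  C_21 = −[(-0.20)(0.95) − (0.00)(-0.30)] = 0.1900
  C_22 = (0.60)(0.95) − (0.00)(-0.10) = 0.5700
  C_23 = −[(0.60)(-0.30) − (-0.20)(-0.10)] = 0.2000
  C_31 = (-0.20)(-0.30) − (0.00)(0.95) = 0.0600
  C_32 = −[(0.60)(-0.30) − (0.00)(-0.30)] = 0.1800
  C_33 = (0.60)(0.95) − (-0.20)(-0.30) = 0.5100
det(I−A) = Σ_j (I−A)_1j·C_1j = (0.60)(0.8125) + (-0.20)(0.3150) + (0.00)(0.1850) = 0.4245
adj(I−A) = Cᵀ =
  [ 0.8125   0.1900   0.0600]
  [ 0.3150   0.5700   0.1800]
  [ 0.1850   0.2000   0.5100]
(I − A)⁻¹ = adj(I−A) / det(I−A) ≈
  [   1.9140     0.4476     0.1413]
  [   0.7420     1.3428     0.4240]
  [   0.4358     0.4711     1.2014]
Δx = (I − A)⁻¹ Δd with Δd having -60 in the Leather component and 0 elsewhere.
So Δx_3 = L_33 · (-60), where L_33 = adj(I−A)_33 / det(I−A) = 0.5100 / 0.4245.
Δx_3 = 0.5100 × (-60) / 0.4245 = -30.60 / 0.4245 ≈ -72.08.

Δx_3 = -72.08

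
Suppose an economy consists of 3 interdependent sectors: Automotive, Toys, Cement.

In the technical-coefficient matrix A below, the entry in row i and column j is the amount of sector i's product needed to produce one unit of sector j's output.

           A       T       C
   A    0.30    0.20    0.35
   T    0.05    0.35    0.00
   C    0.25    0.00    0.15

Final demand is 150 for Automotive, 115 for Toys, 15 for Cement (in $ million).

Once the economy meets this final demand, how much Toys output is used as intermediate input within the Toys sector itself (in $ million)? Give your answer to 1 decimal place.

z_TT = 70.8

I − A =
  [   0.70    -0.20    -0.35]
  [  -0.05     0.65     0.00]
  [  -0.25     0.00     0.85]
Cofactors of I−A, C_ij = (−1)^(i+j)·(minor ij) (rows/columns in the sector order above):
  C_11 = (0.65)(0.85) − (0.00)(0.00) = 0.5525
  C_12 = −[(-0.05)(0.85) − (0.00)(-0.25)] = 0.0425
  C_13 = (-0.05)(0.00) − (0.65)(-0.25) = 0.1625
  C_21 = −[(-0.20)(0.85) − (-0.35)(0.00)] = 0.1700
  C_22 = (0.70)(0.85) − (-0.35)(-0.25) = 0.5075
  C_23 = −[(0.70)(0.00) − (-0.20)(-0.25)] = 0.0500
  C_31 = (-0.20)(0.00) − (-0.35)(0.65) = 0.2275
  C_32 = −[(0.70)(0.00) − (-0.35)(-0.05)] = 0.0175
  C_33 = (0.70)(0.65) − (-0.20)(-0.05) = 0.4450
det(I−A) = Σ_j (I−A)_1j·C_1j = (0.70)(0.5525) + (-0.20)(0.0425) + (-0.35)(0.1625) = 0.321375
adj(I−A) = Cᵀ =
  [ 0.5525   0.1700   0.2275]
  [ 0.0425   0.5075   0.0175]
  [ 0.1625   0.0500   0.4450]
(I − A)⁻¹ = adj(I−A) / det(I−A) ≈
  [   1.7192     0.5290     0.7079]
  [   0.1322     1.5792     0.0545]
  [   0.5056     0.1556     1.3847]
First solve x = (I − A)⁻¹ d = adj(I−A)·d / det(I−A); in particular x_T = (0.0425·150 + 0.5075·115 + 0.0175·15) / 0.321375 = 65.00 / 0.321375 ≈ 202.256.
Intermediate flow from T to T: z_TT = a_TT · x_T = 0.35 × 65.00 / 0.321375 = 22.75 / 0.321375 ≈ 70.8.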